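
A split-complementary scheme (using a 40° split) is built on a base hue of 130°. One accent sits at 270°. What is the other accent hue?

350°

Split-complementary hues sit 40° either side of the complement.
Complement of the base 130°: 130 + 180 = 310°
The given accent 270° is 40° one side of 310°; the other accent sits 40° the other side: 310 + 40 = 350°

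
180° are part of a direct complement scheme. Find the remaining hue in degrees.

The complement sits 180° across the wheel.
The full set through 180° is {0°, 180°}.
Given {180°}, the missing hue is 0°.

0°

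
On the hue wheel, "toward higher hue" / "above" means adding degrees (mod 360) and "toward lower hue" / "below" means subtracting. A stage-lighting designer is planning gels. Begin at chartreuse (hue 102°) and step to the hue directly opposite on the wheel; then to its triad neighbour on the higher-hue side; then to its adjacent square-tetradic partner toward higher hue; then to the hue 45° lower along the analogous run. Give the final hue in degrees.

+180° (complement): 102 + 180 = 282°
+120° (triadic ↑): 282 + 120 = 402 → 402 − 360 = 42°
+90° (square ↑): 42 + 90 = 132°
−45° (analog 45° ↓): 132 − 45 = 87°

87°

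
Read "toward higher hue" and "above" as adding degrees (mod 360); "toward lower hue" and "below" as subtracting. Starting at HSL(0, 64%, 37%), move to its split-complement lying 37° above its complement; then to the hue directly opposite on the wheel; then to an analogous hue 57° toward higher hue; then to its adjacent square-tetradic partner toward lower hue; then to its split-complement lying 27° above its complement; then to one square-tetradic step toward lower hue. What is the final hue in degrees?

121°

+217° (split-comp 37° ↑): 0 + 217 = 217°
+180° (complement): 217 + 180 = 397 → 397 − 360 = 37°
+57° (analog 57° ↑): 37 + 57 = 94°
−90° (square ↓): 94 − 90 = 4°
+207° (split-comp 27° ↑): 4 + 207 = 211°
−90° (square ↓): 211 − 90 = 121°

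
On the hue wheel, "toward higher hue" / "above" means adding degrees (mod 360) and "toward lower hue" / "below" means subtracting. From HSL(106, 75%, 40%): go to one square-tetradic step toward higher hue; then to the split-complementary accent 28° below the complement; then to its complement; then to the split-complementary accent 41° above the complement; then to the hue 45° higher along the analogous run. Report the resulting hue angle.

+90° (square ↑): 106 + 90 = 196°
+152° (split-comp 28° ↓): 196 + 152 = 348°
+180° (complement): 348 + 180 = 528 → 528 − 360 = 168°
+221° (split-comp 41° ↑): 168 + 221 = 389 → 389 − 360 = 29°
+45° (analog 45° ↑): 29 + 45 = 74°

74°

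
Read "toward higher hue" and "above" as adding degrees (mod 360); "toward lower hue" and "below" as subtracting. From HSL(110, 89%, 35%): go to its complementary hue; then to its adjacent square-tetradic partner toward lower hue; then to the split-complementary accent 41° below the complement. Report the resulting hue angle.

+180° (complement): 110 + 180 = 290°
−90° (square ↓): 290 − 90 = 200°
+139° (split-comp 41° ↓): 200 + 139 = 339°

339°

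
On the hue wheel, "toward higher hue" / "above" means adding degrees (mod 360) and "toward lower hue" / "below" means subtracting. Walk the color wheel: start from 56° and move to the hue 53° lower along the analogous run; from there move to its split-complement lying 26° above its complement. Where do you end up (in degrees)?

209°

56 − 53 = 3°   (analog 53° ↓)
3 + 206 = 209°   (split-comp 26° ↑)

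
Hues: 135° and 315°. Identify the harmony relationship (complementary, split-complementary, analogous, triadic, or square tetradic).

complementary

Sort the hues: 135°, 315°.
Successive gaps around the wheel: 180°, 180°.
Two hues 180° apart are complementary.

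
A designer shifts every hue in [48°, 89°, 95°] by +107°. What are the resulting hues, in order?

155°, 196°, 202°

48 + 107 = 155°
89 + 107 = 196°
95 + 107 = 202°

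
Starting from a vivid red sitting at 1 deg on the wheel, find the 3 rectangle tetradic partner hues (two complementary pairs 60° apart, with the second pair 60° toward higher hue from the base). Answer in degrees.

61°, 181°, and 241°

A rectangular tetradic uses two complementary pairs 60° apart: offsets 0°, 60°, 180°, 240°.
1 + 60 = 61°
1 + 180 = 181°
1 + 240 = 241°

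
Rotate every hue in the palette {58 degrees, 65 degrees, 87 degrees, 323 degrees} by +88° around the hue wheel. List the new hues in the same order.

146°, 153°, 175°, 51°

58 + 88 = 146°
65 + 88 = 153°
87 + 88 = 175°
323 + 88 = 411 → 411 − 360 = 51°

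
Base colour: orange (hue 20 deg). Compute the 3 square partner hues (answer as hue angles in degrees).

A square tetradic scheme places four hues every 90°.
20 + 90 = 110°
20 + 180 = 200°
20 + 270 = 290°

110°, 200° and 290°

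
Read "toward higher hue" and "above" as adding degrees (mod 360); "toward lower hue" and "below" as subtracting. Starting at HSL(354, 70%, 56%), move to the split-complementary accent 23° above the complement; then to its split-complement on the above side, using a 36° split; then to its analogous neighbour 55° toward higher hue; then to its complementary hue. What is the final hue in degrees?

+203° (split-comp 23° ↑): 354 + 203 = 557 → 557 − 360 = 197°
+216° (split-comp 36° ↑): 197 + 216 = 413 → 413 − 360 = 53°
+55° (analog 55° ↑): 53 + 55 = 108°
+180° (complement): 108 + 180 = 288°

288°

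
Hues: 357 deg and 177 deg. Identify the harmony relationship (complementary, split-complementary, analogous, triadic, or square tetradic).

Sort the hues: 177°, 357°.
Successive gaps around the wheel: 180°, 180°.
Two hues 180° apart are complementary.

complementary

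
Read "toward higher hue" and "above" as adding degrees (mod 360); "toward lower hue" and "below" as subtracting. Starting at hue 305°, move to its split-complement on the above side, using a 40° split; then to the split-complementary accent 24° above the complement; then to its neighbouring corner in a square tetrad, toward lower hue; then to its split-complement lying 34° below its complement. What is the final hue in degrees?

+220° (split-comp 40° ↑): 305 + 220 = 525 → 525 − 360 = 165°
+204° (split-comp 24° ↑): 165 + 204 = 369 → 369 − 360 = 9°
−90° (square ↓): 9 − 90 = -81 → -81 + 360 = 279°
+146° (split-comp 34° ↓): 279 + 146 = 425 → 425 − 360 = 65°

65°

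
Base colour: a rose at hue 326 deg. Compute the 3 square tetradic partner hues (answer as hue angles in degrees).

56°, 146°, 236°

A square tetradic scheme places four hues every 90°.
326 + 90 = 416 → 416 − 360 = 56°
326 + 180 = 506 → 506 − 360 = 146°
326 + 270 = 596 → 596 − 360 = 236°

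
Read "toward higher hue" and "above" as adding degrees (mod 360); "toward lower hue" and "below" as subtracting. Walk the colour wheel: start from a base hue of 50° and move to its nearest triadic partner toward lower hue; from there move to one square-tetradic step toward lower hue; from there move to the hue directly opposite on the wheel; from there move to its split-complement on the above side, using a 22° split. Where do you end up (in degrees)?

222°

triadic ↓ −120°: 50 − 120 = -70 → -70 + 360 = 290°
square ↓ −90°: 290 − 90 = 200°
complement +180°: 200 + 180 = 380 → 380 − 360 = 20°
split-comp 22° ↑ +202°: 20 + 202 = 222°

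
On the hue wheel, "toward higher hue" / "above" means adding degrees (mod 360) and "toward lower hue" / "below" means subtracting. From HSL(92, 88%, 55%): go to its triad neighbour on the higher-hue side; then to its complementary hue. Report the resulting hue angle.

32°

92 + 120 = 212°   (triadic ↑)
212 + 180 = 392 → 392 − 360 = 32°   (complement)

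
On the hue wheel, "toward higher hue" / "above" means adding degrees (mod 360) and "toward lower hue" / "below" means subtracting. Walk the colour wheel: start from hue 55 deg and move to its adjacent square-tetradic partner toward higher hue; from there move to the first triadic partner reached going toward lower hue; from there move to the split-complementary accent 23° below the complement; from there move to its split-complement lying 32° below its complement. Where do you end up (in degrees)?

330°

55 + 90 = 145°   (square ↑)
145 − 120 = 25°   (triadic ↓)
25 + 157 = 182°   (split-comp 23° ↓)
182 + 148 = 330°   (split-comp 32° ↓)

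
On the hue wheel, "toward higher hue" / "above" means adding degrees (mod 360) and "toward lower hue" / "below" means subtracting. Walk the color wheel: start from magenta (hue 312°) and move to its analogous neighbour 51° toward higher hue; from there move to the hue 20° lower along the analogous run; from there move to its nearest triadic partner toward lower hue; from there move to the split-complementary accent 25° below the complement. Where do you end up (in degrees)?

18°

+51° (analog 51° ↑): 312 + 51 = 363 → 363 − 360 = 3°
−20° (analog 20° ↓): 3 − 20 = -17 → -17 + 360 = 343°
−120° (triadic ↓): 343 − 120 = 223°
+155° (split-comp 25° ↓): 223 + 155 = 378 → 378 − 360 = 18°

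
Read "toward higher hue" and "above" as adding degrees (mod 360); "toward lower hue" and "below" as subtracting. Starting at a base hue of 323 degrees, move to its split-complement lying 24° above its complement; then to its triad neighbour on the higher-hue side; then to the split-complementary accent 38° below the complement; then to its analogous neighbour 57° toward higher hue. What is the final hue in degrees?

split-comp 24° ↑ +204°: 323 + 204 = 527 → 527 − 360 = 167°
triadic ↑ +120°: 167 + 120 = 287°
split-comp 38° ↓ +142°: 287 + 142 = 429 → 429 − 360 = 69°
analog 57° ↑ +57°: 69 + 57 = 126°

126°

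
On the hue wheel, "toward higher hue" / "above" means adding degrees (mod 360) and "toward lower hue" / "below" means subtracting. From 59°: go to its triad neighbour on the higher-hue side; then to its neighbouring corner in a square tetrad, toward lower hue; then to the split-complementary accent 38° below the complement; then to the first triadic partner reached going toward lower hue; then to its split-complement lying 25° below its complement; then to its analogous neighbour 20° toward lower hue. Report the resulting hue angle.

246°

triadic ↑ +120°: 59 + 120 = 179°
square ↓ −90°: 179 − 90 = 89°
split-comp 38° ↓ +142°: 89 + 142 = 231°
triadic ↓ −120°: 231 − 120 = 111°
split-comp 25° ↓ +155°: 111 + 155 = 266°
analog 20° ↓ −20°: 266 − 20 = 246°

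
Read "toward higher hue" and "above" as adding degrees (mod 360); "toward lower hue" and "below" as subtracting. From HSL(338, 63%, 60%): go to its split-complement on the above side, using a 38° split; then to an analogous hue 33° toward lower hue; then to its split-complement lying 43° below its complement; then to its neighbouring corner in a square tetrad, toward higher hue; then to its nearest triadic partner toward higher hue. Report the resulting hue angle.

+218° (split-comp 38° ↑): 338 + 218 = 556 → 556 − 360 = 196°
−33° (analog 33° ↓): 196 − 33 = 163°
+137° (split-comp 43° ↓): 163 + 137 = 300°
+90° (square ↑): 300 + 90 = 390 → 390 − 360 = 30°
+120° (triadic ↑): 30 + 120 = 150°

150°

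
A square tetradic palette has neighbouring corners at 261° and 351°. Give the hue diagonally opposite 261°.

81°

A square tetradic scheme places four hues 90° apart; opposite corners are 180° apart.
261 + 180 = 441 → 441 − 360 = 81°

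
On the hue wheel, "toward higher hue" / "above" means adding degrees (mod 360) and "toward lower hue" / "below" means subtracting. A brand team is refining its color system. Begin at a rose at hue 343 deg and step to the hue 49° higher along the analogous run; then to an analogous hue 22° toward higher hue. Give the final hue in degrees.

54°

343 + 49 = 392 → 392 − 360 = 32°   (analog 49° ↑)
32 + 22 = 54°   (analog 22° ↑)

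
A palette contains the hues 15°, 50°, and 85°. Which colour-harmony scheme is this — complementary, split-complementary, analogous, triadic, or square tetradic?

Sort the hues: 15°, 50°, 85°.
Successive gaps around the wheel: 35°, 35°, 290°.
A run of hues at equal small steps (35°) with one large closing gap is an analogous group.

analogous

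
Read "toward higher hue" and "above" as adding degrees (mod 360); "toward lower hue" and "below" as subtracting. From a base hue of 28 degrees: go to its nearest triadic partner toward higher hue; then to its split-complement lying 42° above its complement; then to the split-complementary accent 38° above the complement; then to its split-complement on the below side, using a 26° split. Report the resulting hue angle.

22°

28 + 120 = 148°   (triadic ↑)
148 + 222 = 370 → 370 − 360 = 10°   (split-comp 42° ↑)
10 + 218 = 228°   (split-comp 38° ↑)
228 + 154 = 382 → 382 − 360 = 22°   (split-comp 26° ↓)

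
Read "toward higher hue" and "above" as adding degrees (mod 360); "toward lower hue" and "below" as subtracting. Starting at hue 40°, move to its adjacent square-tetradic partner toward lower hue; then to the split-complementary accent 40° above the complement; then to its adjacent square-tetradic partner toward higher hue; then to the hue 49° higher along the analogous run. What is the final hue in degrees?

309°

40 − 90 = -50 → -50 + 360 = 310°   (square ↓)
310 + 220 = 530 → 530 − 360 = 170°   (split-comp 40° ↑)
170 + 90 = 260°   (square ↑)
260 + 49 = 309°   (analog 49° ↑)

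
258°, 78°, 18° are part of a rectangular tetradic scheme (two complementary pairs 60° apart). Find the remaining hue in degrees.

198°

A rectangular tetradic uses two complementary pairs 60° apart: offsets 0°, 60°, 180°, 240°.
Among {18°, 78°, 258°}, 258° and 78° are a 180° pair.
The remaining hue 18° needs its own complement: 18 + 180 = 198°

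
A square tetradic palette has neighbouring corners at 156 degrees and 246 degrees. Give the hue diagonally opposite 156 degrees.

A square tetradic scheme places four hues 90° apart; opposite corners are 180° apart.
156 + 180 = 336°

336°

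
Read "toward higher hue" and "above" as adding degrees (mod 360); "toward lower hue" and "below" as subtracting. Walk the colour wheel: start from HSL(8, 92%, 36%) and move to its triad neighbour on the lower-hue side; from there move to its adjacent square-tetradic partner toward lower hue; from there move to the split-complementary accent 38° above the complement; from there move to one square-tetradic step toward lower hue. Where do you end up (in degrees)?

triadic ↓ −120°: 8 − 120 = -112 → -112 + 360 = 248°
square ↓ −90°: 248 − 90 = 158°
split-comp 38° ↑ +218°: 158 + 218 = 376 → 376 − 360 = 16°
square ↓ −90°: 16 − 90 = -74 → -74 + 360 = 286°

286°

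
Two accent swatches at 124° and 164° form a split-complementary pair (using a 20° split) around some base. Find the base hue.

The accents sit 20° either side of the complement, so the complement is their short-arc midpoint on the wheel.
Short-arc midpoint of 124° and 164°: 144°.
Base is 180° from the complement: 144 − 180 = -36 → -36 + 360 = 324°

324°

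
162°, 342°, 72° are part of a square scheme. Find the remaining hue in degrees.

252°

A square tetradic scheme places four hues every 90°.
The full set through 72° is {72°, 162°, 252°, 342°}.
Given {72°, 162°, 342°}, the missing hue is 252°.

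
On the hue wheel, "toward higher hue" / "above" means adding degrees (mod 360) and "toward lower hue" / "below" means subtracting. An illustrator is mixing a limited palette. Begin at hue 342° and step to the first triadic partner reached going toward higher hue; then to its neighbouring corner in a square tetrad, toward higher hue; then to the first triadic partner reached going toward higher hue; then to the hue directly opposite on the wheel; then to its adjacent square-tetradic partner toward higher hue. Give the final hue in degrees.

222°

triadic ↑ +120°: 342 + 120 = 462 → 462 − 360 = 102°
square ↑ +90°: 102 + 90 = 192°
triadic ↑ +120°: 192 + 120 = 312°
complement +180°: 312 + 180 = 492 → 492 − 360 = 132°
square ↑ +90°: 132 + 90 = 222°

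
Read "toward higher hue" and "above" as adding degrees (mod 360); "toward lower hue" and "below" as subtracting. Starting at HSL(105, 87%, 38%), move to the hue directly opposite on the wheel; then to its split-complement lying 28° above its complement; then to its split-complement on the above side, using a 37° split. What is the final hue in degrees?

350°

complement +180°: 105 + 180 = 285°
split-comp 28° ↑ +208°: 285 + 208 = 493 → 493 − 360 = 133°
split-comp 37° ↑ +217°: 133 + 217 = 350°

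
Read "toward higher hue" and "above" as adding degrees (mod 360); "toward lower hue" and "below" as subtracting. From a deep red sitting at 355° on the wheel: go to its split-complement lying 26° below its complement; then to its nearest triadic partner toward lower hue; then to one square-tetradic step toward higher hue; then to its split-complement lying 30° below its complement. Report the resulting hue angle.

+154° (split-comp 26° ↓): 355 + 154 = 509 → 509 − 360 = 149°
−120° (triadic ↓): 149 − 120 = 29°
+90° (square ↑): 29 + 90 = 119°
+150° (split-comp 30° ↓): 119 + 150 = 269°

269°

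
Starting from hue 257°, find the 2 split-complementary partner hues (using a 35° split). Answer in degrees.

Split-complementary hues sit 35° either side of the complement.
Complement of 257°: 257 + 180 = 437 → 437 − 360 = 77°
77 − 35 = 42°
77 + 35 = 112°

42° and 112°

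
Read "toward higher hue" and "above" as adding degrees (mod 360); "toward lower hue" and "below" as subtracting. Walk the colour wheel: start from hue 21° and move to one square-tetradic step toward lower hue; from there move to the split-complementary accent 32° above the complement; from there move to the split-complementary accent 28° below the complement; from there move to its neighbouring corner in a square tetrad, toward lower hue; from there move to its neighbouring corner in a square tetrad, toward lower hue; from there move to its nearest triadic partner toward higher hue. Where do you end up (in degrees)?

square ↓ −90°: 21 − 90 = -69 → -69 + 360 = 291°
split-comp 32° ↑ +212°: 291 + 212 = 503 → 503 − 360 = 143°
split-comp 28° ↓ +152°: 143 + 152 = 295°
square ↓ −90°: 295 − 90 = 205°
square ↓ −90°: 205 − 90 = 115°
triadic ↑ +120°: 115 + 120 = 235°

235°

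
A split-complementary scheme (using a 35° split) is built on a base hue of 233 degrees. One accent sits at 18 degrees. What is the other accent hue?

88°

Split-complementary hues sit 35° either side of the complement.
Complement of the base 233°: 233 + 180 = 413 → 413 − 360 = 53°
The given accent 18° is 35° one side of 53°; the other accent sits 35° the other side: 53 + 35 = 88°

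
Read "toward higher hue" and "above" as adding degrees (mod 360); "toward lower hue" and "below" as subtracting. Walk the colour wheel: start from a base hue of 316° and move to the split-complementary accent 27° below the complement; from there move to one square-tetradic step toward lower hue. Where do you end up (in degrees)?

+153° (split-comp 27° ↓): 316 + 153 = 469 → 469 − 360 = 109°
−90° (square ↓): 109 − 90 = 19°

19°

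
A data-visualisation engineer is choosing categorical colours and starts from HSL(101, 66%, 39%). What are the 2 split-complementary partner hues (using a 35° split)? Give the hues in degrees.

Split-complementary hues sit 35° either side of the complement.
Complement of 101°: 101 + 180 = 281°
281 − 35 = 246°
281 + 35 = 316°

246° and 316°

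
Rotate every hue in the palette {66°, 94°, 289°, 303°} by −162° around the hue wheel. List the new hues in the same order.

66 − 162 = -96 → -96 + 360 = 264°
94 − 162 = -68 → -68 + 360 = 292°
289 − 162 = 127°
303 − 162 = 141°

264°, 292°, 127°, 141°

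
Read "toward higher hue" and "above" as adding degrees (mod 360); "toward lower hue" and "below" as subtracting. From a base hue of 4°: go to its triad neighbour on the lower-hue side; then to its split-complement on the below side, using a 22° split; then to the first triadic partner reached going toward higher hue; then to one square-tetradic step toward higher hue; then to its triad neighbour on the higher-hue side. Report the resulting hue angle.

−120° (triadic ↓): 4 − 120 = -116 → -116 + 360 = 244°
+158° (split-comp 22° ↓): 244 + 158 = 402 → 402 − 360 = 42°
+120° (triadic ↑): 42 + 120 = 162°
+90° (square ↑): 162 + 90 = 252°
+120° (triadic ↑): 252 + 120 = 372 → 372 − 360 = 12°

12°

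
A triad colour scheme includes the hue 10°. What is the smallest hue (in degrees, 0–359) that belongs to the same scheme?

A triad places three hues 120° apart.
The full set through 10° is {10°, 130°, 250°}.

10°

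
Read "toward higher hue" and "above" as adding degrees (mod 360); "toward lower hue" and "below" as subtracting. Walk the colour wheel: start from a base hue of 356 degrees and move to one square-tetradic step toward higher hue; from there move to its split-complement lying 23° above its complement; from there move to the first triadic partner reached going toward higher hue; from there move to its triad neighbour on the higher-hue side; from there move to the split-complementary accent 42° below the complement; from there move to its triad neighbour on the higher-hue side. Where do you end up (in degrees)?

67°

+90° (square ↑): 356 + 90 = 446 → 446 − 360 = 86°
+203° (split-comp 23° ↑): 86 + 203 = 289°
+120° (triadic ↑): 289 + 120 = 409 → 409 − 360 = 49°
+120° (triadic ↑): 49 + 120 = 169°
+138° (split-comp 42° ↓): 169 + 138 = 307°
+120° (triadic ↑): 307 + 120 = 427 → 427 − 360 = 67°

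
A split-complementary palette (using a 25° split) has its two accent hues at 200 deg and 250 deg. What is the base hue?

45°

The accents sit 25° either side of the complement, so the complement is their short-arc midpoint on the wheel.
Short-arc midpoint of 200° and 250°: 225°.
Base is 180° from the complement: 225 − 180 = 45°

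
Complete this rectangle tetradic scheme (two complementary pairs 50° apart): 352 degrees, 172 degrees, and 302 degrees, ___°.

A rectangular tetradic uses two complementary pairs 50° apart: offsets 0°, 50°, 180°, 230°.
Among {172°, 302°, 352°}, 352° and 172° are a 180° pair.
The remaining hue 302° needs its own complement: 302 + 180 = 482 → 482 − 360 = 122°

122°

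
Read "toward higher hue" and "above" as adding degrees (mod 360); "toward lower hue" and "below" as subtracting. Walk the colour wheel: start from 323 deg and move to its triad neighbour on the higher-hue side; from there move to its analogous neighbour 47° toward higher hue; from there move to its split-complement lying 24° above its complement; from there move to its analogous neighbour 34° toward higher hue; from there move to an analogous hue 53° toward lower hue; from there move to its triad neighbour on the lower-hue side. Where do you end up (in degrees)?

triadic ↑ +120°: 323 + 120 = 443 → 443 − 360 = 83°
analog 47° ↑ +47°: 83 + 47 = 130°
split-comp 24° ↑ +204°: 130 + 204 = 334°
analog 34° ↑ +34°: 334 + 34 = 368 → 368 − 360 = 8°
analog 53° ↓ −53°: 8 − 53 = -45 → -45 + 360 = 315°
triadic ↓ −120°: 315 − 120 = 195°

195°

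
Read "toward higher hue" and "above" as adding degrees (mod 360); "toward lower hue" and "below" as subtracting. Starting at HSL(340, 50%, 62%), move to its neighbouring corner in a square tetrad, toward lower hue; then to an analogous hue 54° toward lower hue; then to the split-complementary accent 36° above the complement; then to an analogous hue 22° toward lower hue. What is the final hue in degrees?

30°

340 − 90 = 250°   (square ↓)
250 − 54 = 196°   (analog 54° ↓)
196 + 216 = 412 → 412 − 360 = 52°   (split-comp 36° ↑)
52 − 22 = 30°   (analog 22° ↓)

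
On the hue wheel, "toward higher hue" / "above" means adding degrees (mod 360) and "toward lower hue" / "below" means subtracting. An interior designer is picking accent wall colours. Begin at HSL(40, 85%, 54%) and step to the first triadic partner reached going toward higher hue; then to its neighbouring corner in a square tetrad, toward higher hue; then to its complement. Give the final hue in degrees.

70°

triadic ↑ +120°: 40 + 120 = 160°
square ↑ +90°: 160 + 90 = 250°
complement +180°: 250 + 180 = 430 → 430 − 360 = 70°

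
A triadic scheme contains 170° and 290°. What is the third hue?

50°

A triad spaces three hues 120° apart.
The full set is {50°, 170°, 290°}.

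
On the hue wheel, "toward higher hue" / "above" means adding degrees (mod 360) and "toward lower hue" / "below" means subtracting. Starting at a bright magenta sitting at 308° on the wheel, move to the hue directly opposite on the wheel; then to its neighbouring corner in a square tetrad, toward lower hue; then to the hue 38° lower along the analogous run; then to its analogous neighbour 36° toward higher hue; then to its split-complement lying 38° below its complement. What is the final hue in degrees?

178°

complement +180°: 308 + 180 = 488 → 488 − 360 = 128°
square ↓ −90°: 128 − 90 = 38°
analog 38° ↓ −38°: 38 − 38 = 0°
analog 36° ↑ +36°: 0 + 36 = 36°
split-comp 38° ↓ +142°: 36 + 142 = 178°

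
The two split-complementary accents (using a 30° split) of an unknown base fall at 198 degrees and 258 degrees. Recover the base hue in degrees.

48°

The accents sit 30° either side of the complement, so the complement is their short-arc midpoint on the wheel.
Short-arc midpoint of 198° and 258°: 228°.
Base is 180° from the complement: 228 − 180 = 48°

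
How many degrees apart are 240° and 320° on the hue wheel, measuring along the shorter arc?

|240 − 320| = 80.
80 ≤ 180, so the shorter arc is 80°.

80°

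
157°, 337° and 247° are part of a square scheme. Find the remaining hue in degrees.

A square tetradic scheme places four hues every 90°.
The full set through 157° is {67°, 157°, 247°, 337°}.
Given {157°, 247°, 337°}, the missing hue is 67°.

67°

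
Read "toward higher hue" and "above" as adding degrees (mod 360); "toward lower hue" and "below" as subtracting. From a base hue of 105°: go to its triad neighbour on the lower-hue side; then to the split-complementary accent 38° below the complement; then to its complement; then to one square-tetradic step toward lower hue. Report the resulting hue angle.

217°

105 − 120 = -15 → -15 + 360 = 345°   (triadic ↓)
345 + 142 = 487 → 487 − 360 = 127°   (split-comp 38° ↓)
127 + 180 = 307°   (complement)
307 − 90 = 217°   (square ↓)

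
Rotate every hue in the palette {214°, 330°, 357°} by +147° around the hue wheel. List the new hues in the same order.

1°, 117°, 144°

214 + 147 = 361 → 361 − 360 = 1°
330 + 147 = 477 → 477 − 360 = 117°
357 + 147 = 504 → 504 − 360 = 144°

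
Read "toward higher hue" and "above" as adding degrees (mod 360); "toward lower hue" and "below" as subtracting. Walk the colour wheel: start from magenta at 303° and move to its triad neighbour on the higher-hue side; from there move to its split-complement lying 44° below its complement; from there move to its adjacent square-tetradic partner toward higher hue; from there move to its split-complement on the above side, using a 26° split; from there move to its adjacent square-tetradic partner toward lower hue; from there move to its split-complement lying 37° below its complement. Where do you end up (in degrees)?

303 + 120 = 423 → 423 − 360 = 63°   (triadic ↑)
63 + 136 = 199°   (split-comp 44° ↓)
199 + 90 = 289°   (square ↑)
289 + 206 = 495 → 495 − 360 = 135°   (split-comp 26° ↑)
135 − 90 = 45°   (square ↓)
45 + 143 = 188°   (split-comp 37° ↓)

188°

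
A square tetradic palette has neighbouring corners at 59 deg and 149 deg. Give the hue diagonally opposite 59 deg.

A square tetradic scheme places four hues 90° apart; opposite corners are 180° apart.
59 + 180 = 239°

239°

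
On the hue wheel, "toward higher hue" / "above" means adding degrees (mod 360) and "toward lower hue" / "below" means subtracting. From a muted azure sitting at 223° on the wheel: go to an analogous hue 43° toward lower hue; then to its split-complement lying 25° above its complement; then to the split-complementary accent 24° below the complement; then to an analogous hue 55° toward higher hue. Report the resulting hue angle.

analog 43° ↓ −43°: 223 − 43 = 180°
split-comp 25° ↑ +205°: 180 + 205 = 385 → 385 − 360 = 25°
split-comp 24° ↓ +156°: 25 + 156 = 181°
analog 55° ↑ +55°: 181 + 55 = 236°

236°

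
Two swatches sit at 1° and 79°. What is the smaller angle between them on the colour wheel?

78°

|1 − 79| = 78.
78 ≤ 180, so the shorter arc is 78°.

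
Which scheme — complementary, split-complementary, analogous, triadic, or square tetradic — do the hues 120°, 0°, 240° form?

Sort the hues: 0°, 120°, 240°.
Successive gaps around the wheel: 120°, 120°, 120°.
Three hues equally spaced 120° apart form a triad.

triadic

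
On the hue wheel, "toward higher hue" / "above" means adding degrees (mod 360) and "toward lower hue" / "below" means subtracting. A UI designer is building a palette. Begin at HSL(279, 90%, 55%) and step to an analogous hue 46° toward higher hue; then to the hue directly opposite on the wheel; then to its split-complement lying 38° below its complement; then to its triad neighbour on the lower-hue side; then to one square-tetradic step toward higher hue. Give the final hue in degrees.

257°

279 + 46 = 325°   (analog 46° ↑)
325 + 180 = 505 → 505 − 360 = 145°   (complement)
145 + 142 = 287°   (split-comp 38° ↓)
287 − 120 = 167°   (triadic ↓)
167 + 90 = 257°   (square ↑)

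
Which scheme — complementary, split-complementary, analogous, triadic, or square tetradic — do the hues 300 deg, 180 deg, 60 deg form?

triadic

Sort the hues: 60°, 180°, 300°.
Successive gaps around the wheel: 120°, 120°, 120°.
Three hues equally spaced 120° apart form a triad.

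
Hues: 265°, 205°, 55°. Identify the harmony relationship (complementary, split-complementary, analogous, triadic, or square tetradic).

split-complementary

Sort the hues: 55°, 205°, 265°.
Successive gaps around the wheel: 150°, 60°, 150°.
Two 150° gaps and one 60° gap — a base hue opposite a pair of accents 30° either side of its complement — is the split-complementary pattern.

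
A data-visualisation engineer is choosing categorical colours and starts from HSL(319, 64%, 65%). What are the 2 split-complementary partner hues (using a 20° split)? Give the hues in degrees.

Complement of 319°: 319 + 180 = 499 → 499 − 360 = 139°
139 − 20 = 119°
139 + 20 = 159°

119° and 159°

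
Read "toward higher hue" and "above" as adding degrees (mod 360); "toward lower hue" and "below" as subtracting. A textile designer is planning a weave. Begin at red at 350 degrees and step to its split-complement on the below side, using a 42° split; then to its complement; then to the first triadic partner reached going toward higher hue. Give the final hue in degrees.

+138° (split-comp 42° ↓): 350 + 138 = 488 → 488 − 360 = 128°
+180° (complement): 128 + 180 = 308°
+120° (triadic ↑): 308 + 120 = 428 → 428 − 360 = 68°

68°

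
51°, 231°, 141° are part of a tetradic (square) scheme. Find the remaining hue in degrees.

321°

A square tetradic scheme places four hues every 90°.
The full set through 51° is {51°, 141°, 231°, 321°}.
Given {51°, 141°, 231°}, the missing hue is 321°.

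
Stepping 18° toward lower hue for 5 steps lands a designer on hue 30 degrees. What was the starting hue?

5 steps of 18° (toward lower hue) give a net shift of −90°.
Start = end − shift: 30 + 90 = 120°

120°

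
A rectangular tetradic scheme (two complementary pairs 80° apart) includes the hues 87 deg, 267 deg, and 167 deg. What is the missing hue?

347°

A rectangular tetradic uses two complementary pairs 80° apart: offsets 0°, 80°, 180°, 260°.
Among {87°, 167°, 267°}, 87° and 267° are a 180° pair.
The remaining hue 167° needs its own complement: 167 + 180 = 347°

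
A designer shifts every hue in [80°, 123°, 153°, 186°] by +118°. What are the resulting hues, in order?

80 + 118 = 198°
123 + 118 = 241°
153 + 118 = 271°
186 + 118 = 304°

198°, 241°, 271°, 304°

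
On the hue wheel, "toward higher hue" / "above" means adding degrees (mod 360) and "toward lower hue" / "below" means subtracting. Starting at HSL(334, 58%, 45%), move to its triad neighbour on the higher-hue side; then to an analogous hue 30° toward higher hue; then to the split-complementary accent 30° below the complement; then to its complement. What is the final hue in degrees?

334 + 120 = 454 → 454 − 360 = 94°   (triadic ↑)
94 + 30 = 124°   (analog 30° ↑)
124 + 150 = 274°   (split-comp 30° ↓)
274 + 180 = 454 → 454 − 360 = 94°   (complement)

94°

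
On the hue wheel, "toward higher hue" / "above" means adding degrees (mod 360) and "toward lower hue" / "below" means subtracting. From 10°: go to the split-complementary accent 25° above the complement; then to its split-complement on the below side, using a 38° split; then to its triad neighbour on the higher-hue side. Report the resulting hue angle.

10 + 205 = 215°   (split-comp 25° ↑)
215 + 142 = 357°   (split-comp 38° ↓)
357 + 120 = 477 → 477 − 360 = 117°   (triadic ↑)

117°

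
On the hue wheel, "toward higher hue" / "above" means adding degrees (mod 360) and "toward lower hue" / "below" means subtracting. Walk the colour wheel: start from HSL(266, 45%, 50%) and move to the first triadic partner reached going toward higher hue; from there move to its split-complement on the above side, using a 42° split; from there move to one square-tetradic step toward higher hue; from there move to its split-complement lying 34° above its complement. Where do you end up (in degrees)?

192°

+120° (triadic ↑): 266 + 120 = 386 → 386 − 360 = 26°
+222° (split-comp 42° ↑): 26 + 222 = 248°
+90° (square ↑): 248 + 90 = 338°
+214° (split-comp 34° ↑): 338 + 214 = 552 → 552 − 360 = 192°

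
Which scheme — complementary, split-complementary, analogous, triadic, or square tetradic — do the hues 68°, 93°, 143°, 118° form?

analogous

Sort the hues: 68°, 93°, 118°, 143°.
Successive gaps around the wheel: 25°, 25°, 25°, 285°.
A run of hues at equal small steps (25°) with one large closing gap is an analogous group.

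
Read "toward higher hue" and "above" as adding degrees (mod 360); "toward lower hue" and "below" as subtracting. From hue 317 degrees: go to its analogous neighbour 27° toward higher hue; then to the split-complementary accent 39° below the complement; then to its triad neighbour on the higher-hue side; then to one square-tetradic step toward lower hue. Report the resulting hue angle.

317 + 27 = 344°   (analog 27° ↑)
344 + 141 = 485 → 485 − 360 = 125°   (split-comp 39° ↓)
125 + 120 = 245°   (triadic ↑)
245 − 90 = 155°   (square ↓)

155°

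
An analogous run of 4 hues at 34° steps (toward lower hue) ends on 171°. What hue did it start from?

3 steps of 34° (toward lower hue) give a net shift of −102°.
Start = end − shift: 171 + 102 = 273°

273°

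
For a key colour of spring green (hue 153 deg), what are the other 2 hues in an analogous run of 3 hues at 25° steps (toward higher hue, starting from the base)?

178° and 203°

Analogous hues sit every 25° along the wheel.
153 + 25 = 178°
153 + 50 = 203°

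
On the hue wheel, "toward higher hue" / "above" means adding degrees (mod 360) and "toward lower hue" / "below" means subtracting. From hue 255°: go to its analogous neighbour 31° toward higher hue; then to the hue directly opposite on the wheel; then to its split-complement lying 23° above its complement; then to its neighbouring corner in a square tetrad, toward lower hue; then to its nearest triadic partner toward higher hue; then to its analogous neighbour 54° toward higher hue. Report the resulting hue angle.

255 + 31 = 286°   (analog 31° ↑)
286 + 180 = 466 → 466 − 360 = 106°   (complement)
106 + 203 = 309°   (split-comp 23° ↑)
309 − 90 = 219°   (square ↓)
219 + 120 = 339°   (triadic ↑)
339 + 54 = 393 → 393 − 360 = 33°   (analog 54° ↑)

33°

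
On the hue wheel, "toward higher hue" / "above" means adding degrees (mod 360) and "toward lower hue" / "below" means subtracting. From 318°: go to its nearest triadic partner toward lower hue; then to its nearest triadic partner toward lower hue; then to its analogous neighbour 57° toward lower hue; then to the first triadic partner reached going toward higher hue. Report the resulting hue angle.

318 − 120 = 198°   (triadic ↓)
198 − 120 = 78°   (triadic ↓)
78 − 57 = 21°   (analog 57° ↓)
21 + 120 = 141°   (triadic ↑)

141°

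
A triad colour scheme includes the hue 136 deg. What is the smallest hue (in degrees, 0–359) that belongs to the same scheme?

16°

A triad places three hues 120° apart.
The full set through 136° is {16°, 136°, 256°}.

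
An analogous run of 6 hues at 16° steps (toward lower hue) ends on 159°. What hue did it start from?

239°

5 steps of 16° (toward lower hue) give a net shift of −80°.
Start = end − shift: 159 + 80 = 239°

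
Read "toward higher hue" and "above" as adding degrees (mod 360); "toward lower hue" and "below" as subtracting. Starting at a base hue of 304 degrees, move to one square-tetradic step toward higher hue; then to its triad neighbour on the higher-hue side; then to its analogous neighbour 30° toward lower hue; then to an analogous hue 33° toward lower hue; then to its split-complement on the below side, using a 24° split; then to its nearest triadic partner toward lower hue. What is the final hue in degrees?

127°

304 + 90 = 394 → 394 − 360 = 34°   (square ↑)
34 + 120 = 154°   (triadic ↑)
154 − 30 = 124°   (analog 30° ↓)
124 − 33 = 91°   (analog 33° ↓)
91 + 156 = 247°   (split-comp 24° ↓)
247 − 120 = 127°   (triadic ↓)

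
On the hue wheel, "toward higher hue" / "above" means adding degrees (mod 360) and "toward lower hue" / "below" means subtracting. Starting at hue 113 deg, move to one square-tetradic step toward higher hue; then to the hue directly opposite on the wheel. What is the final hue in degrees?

square ↑ +90°: 113 + 90 = 203°
complement +180°: 203 + 180 = 383 → 383 − 360 = 23°

23°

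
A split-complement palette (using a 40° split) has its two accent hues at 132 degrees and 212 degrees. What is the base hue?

The accents sit 40° either side of the complement, so the complement is their short-arc midpoint on the wheel.
Short-arc midpoint of 132° and 212°: 172°.
Base is 180° from the complement: 172 − 180 = -8 → -8 + 360 = 352°

352°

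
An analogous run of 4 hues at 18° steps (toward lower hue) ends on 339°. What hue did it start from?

33°

3 steps of 18° (toward lower hue) give a net shift of −54°.
Start = end − shift: 339 + 54 = 393 → 393 − 360 = 33°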